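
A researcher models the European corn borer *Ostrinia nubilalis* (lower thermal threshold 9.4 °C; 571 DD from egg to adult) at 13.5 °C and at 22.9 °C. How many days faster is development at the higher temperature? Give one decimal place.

At 13.5 °C: 571 / (13.5 − 9.4) = 571 / 4.1 = 139.268 d.
At 22.9 °C: 571 / (22.9 − 9.4) = 571 / 13.5 = 42.296 d.
Difference = |139.268 − 42.296| = 96.972 ≈ 97.0 days.

97.0 days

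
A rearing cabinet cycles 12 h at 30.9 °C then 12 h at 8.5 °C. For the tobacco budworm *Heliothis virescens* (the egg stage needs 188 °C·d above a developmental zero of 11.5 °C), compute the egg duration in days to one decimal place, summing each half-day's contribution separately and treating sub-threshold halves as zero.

Day half: max(0, 30.9 − 11.5) × 0.5 = 19.4 × 0.5 = 9.70 DD.
Night half: max(0, 8.5 − 11.5) × 0.5 = 0.0 × 0.5 = 0.00 DD.
Per 24 h: 9.70 DD/day.
Duration = 188 / 9.70 = 19.381 ≈ 19.4 days.

19.4 days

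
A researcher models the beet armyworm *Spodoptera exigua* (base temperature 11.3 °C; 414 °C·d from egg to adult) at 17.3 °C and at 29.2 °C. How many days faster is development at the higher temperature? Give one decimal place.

45.9 days

At 17.3 °C: 414 / (17.3 − 11.3) = 414 / 6.0 = 69.000 d.
At 29.2 °C: 414 / (29.2 − 11.3) = 414 / 17.9 = 23.128 d.
Difference = |69.000 − 23.128| = 45.872 ≈ 45.9 days.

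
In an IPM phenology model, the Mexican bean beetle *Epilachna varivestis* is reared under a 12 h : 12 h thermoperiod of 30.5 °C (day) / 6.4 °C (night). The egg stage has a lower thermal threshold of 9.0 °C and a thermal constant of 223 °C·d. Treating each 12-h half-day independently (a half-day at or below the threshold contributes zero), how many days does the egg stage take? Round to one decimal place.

Day half: max(0, 30.5 − 9.0) × 0.5 = 21.5 × 0.5 = 10.75 DD.
Night half: max(0, 6.4 − 9.0) × 0.5 = 0.0 × 0.5 = 0.00 DD.
Per 24 h: 10.75 DD/day.
Duration = 223 / 10.75 = 20.744 ≈ 20.7 days.

20.7 days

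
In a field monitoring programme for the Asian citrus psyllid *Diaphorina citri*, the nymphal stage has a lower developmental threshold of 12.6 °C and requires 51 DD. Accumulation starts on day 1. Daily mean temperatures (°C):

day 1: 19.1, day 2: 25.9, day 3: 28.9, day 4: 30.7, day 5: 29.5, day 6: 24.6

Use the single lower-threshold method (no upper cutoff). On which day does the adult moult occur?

Daily DD above 12.6 °C: 6.5, 13.3, 16.3, 18.1, 16.9, 12.0.
Cumulative: 6.5, 19.8, 36.1, 54.2, 71.1, 83.1.
The total first reaches 51 DD on day 4.

day 4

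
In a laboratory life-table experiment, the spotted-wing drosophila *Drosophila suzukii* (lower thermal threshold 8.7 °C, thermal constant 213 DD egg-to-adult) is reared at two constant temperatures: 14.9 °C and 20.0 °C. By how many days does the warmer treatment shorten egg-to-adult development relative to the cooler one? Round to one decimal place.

At 14.9 °C: 213 / (14.9 − 8.7) = 213 / 6.2 = 34.355 d.
At 20.0 °C: 213 / (20.0 − 8.7) = 213 / 11.3 = 18.850 d.
Difference = |34.355 − 18.850| = 15.505 ≈ 15.5 days.

15.5 days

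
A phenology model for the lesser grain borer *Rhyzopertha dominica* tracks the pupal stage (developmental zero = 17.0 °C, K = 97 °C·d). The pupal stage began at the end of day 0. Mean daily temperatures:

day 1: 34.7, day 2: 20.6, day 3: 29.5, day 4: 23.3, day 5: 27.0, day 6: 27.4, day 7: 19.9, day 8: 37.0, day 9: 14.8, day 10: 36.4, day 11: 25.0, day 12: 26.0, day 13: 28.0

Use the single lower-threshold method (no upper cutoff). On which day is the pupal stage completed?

day 10

Daily DD above 17.0 °C: 17.7, 3.6, 12.5, 6.3, 10.0, 10.4, 2.9, 20.0, 0.0, 19.4, 8.0, 9.0, 11.0.
Cumulative: 17.7, 21.3, 33.8, 40.1, 50.1, 60.5, 63.4, 83.4, 83.4, 102.8, 110.8, 119.8, 130.8.
The total first reaches 97 DD on day 10.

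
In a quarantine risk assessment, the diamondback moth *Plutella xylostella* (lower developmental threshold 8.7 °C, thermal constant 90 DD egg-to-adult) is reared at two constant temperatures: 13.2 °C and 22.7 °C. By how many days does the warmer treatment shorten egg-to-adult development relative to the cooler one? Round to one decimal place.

13.6 days

At 13.2 °C: 90 / (13.2 − 8.7) = 90 / 4.5 = 20.000 d.
At 22.7 °C: 90 / (22.7 − 8.7) = 90 / 14.0 = 6.429 d.
Difference = |20.000 − 6.429| = 13.571 ≈ 13.6 days.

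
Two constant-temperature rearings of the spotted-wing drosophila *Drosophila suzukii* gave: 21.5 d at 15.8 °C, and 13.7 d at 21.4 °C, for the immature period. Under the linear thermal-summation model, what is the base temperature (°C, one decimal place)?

6.0 °C

Under the model K = D·(T − T_b), so D₁·(T₁ − T_b) = D₂·(T₂ − T_b).
21.5·(15.8 − T_b) = 13.7·(21.4 − T_b)
T_b = (21.5·15.8 − 13.7·21.4) / (21.5 − 13.7) = 46.52 / 7.8 = 5.964 °C ≈ 6.0 °C.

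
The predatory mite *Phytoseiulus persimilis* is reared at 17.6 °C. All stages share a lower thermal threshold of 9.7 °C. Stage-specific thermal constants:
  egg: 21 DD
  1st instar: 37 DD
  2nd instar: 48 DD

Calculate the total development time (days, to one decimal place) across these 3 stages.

13.4 days

Daily accumulation at 17.6 °C = 17.6 − 9.7 = 7.9 DD/day.
Total K = 21 + 37 + 48 = 106 DD.
Total duration = 106 / 7.9 = 13.418 ≈ 13.4 days.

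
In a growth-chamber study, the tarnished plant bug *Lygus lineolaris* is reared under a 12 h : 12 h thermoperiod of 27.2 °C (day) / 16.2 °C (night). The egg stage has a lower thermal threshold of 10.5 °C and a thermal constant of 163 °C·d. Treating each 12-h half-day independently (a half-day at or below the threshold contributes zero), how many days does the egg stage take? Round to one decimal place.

14.6 days

Day half: max(0, 27.2 − 10.5) × 0.5 = 16.7 × 0.5 = 8.35 DD.
Night half: max(0, 16.2 − 10.5) × 0.5 = 5.7 × 0.5 = 2.85 DD.
Per 24 h: 11.20 DD/day.
Duration = 163 / 11.20 = 14.554 ≈ 14.6 days.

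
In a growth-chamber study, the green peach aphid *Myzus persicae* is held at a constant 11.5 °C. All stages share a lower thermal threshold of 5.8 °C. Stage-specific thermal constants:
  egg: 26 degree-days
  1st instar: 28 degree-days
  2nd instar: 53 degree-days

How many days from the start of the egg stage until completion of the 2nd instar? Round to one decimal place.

18.8 days

Daily accumulation at 11.5 °C = 11.5 − 5.8 = 5.7 DD/day.
Total K = 26 + 28 + 53 = 107 DD.
Total duration = 107 / 5.7 = 18.772 ≈ 18.8 days.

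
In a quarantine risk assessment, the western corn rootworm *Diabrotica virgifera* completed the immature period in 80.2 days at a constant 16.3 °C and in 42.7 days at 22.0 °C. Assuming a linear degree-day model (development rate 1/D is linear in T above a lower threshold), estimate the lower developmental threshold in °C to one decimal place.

Equal thermal constants: D₁(T₁ − T_b) = D₂(T₂ − T_b).
80.2·(16.3 − T_b) = 42.7·(22.0 − T_b)
T_b = (80.2·16.3 − 42.7·22.0) / (80.2 − 42.7) = 367.86 / 37.5 = 9.810 °C ≈ 9.8 °C.

9.8 °C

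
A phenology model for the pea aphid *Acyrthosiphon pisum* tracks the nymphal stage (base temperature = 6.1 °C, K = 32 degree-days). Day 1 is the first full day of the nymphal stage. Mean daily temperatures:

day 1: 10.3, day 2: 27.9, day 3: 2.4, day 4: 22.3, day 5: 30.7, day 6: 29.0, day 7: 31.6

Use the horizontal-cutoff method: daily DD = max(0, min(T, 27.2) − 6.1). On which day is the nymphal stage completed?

Daily DD above 6.1 °C (capped at 21.1): 4.2, 21.1, 0.0, 16.2, 21.1, 21.1, 21.1.
Cumulative: 4.2, 25.3, 25.3, 41.5, 62.6, 83.7, 104.8.
The total first reaches 32 DD on day 4.

day 4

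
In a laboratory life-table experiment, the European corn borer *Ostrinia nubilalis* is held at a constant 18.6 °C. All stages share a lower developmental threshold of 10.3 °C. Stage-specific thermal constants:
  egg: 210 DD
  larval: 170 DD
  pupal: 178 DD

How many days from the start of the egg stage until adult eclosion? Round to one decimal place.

Daily accumulation at 18.6 °C = 18.6 − 10.3 = 8.3 DD/day.
Total K = 210 + 170 + 178 = 558 DD.
Total duration = 558 / 8.3 = 67.229 ≈ 67.2 days.

67.2 days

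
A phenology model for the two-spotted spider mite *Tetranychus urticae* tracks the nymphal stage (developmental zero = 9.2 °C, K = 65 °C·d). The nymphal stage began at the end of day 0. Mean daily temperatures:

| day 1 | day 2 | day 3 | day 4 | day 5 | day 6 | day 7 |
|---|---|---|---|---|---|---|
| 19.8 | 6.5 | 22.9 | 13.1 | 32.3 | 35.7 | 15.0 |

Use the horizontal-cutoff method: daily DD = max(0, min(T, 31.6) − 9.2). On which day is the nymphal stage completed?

day 6

Daily DD above 9.2 °C (capped at 22.4): 10.6, 0.0, 13.7, 3.9, 22.4, 22.4, 5.8.
Cumulative: 10.6, 10.6, 24.3, 28.2, 50.6, 73.0, 78.8.
The total first reaches 65 DD on day 6.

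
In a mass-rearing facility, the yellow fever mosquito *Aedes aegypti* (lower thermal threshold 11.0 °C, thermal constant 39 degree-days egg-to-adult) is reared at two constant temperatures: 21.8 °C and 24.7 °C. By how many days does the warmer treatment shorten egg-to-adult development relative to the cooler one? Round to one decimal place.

0.8 days

At 21.8 °C: 39 / (21.8 − 11.0) = 39 / 10.8 = 3.611 d.
At 24.7 °C: 39 / (24.7 − 11.0) = 39 / 13.7 = 2.847 d.
Difference = |3.611 − 2.847| = 0.764 ≈ 0.8 days.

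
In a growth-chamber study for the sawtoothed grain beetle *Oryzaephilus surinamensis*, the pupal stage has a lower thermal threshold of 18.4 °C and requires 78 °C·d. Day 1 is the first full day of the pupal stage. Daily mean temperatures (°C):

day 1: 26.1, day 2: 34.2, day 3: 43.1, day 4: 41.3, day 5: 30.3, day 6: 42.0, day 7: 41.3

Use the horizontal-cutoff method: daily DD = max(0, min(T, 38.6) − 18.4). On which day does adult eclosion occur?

day 6

Daily DD above 18.4 °C (capped at 20.2): 7.7, 15.8, 20.2, 20.2, 11.9, 20.2, 20.2.
Cumulative: 7.7, 23.5, 43.7, 63.9, 75.8, 96.0, 116.2.
The total first reaches 78 DD on day 6.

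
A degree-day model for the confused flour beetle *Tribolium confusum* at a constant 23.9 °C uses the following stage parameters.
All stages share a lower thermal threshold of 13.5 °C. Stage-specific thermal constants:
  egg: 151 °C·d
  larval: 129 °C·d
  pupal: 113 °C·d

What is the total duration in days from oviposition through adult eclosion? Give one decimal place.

Daily accumulation at 23.9 °C = 23.9 − 13.5 = 10.4 DD/day.
Total K = 151 + 129 + 113 = 393 DD.
Total duration = 393 / 10.4 = 37.788 ≈ 37.8 days.

37.8 days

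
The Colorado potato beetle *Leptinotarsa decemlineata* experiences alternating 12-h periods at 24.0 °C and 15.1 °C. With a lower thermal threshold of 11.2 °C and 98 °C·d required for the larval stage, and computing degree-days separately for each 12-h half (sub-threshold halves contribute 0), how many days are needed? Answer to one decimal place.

Day half: max(0, 24.0 − 11.2) × 0.5 = 12.8 × 0.5 = 6.40 DD.
Night half: max(0, 15.1 − 11.2) × 0.5 = 3.9 × 0.5 = 1.95 DD.
Per 24 h: 8.35 DD/day.
Duration = 98 / 8.35 = 11.737 ≈ 11.7 days.

11.7 days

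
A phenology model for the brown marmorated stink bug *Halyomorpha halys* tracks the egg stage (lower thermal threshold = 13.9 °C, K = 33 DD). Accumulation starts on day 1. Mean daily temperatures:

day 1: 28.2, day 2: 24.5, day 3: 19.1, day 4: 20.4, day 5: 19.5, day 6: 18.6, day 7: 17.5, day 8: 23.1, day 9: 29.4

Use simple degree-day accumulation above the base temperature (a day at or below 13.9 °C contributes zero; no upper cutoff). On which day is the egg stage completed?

Daily DD above 13.9 °C: 14.3, 10.6, 5.2, 6.5, 5.6, 4.7, 3.6, 9.2, 15.5.
Cumulative: 14.3, 24.9, 30.1, 36.6, 42.2, 46.9, 50.5, 59.7, 75.2.
The total first reaches 33 DD on day 4.

day 4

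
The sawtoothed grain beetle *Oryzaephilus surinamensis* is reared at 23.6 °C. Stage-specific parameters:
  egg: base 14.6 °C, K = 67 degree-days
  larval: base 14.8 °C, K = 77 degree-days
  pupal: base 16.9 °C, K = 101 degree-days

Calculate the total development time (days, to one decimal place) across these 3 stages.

31.3 days

egg: 67 / (23.6 − 14.6) = 67 / 9.0 = 7.444 d.
larval: 77 / (23.6 − 14.8) = 77 / 8.8 = 8.750 d.
pupal: 101 / (23.6 − 16.9) = 101 / 6.7 = 15.075 d.
Sum = 31.269 ≈ 31.3 days.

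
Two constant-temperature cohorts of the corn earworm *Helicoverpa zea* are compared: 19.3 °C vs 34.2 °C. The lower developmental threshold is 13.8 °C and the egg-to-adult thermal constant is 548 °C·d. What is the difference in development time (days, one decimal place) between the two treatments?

72.8 days

At 19.3 °C: 548 / (19.3 − 13.8) = 548 / 5.5 = 99.636 d.
At 34.2 °C: 548 / (34.2 − 13.8) = 548 / 20.4 = 26.863 d.
Difference = |99.636 − 26.863| = 72.774 ≈ 72.8 days.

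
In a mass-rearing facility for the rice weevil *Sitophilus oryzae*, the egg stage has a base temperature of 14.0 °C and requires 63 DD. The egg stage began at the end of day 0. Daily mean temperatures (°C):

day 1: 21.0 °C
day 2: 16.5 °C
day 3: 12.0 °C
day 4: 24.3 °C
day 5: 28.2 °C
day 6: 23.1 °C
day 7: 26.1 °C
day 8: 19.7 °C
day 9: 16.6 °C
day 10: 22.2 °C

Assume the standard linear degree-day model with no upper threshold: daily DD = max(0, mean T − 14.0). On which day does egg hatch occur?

Daily DD above 14.0 °C: 7.0, 2.5, 0.0, 10.3, 14.2, 9.1, 12.1, 5.7, 2.6, 8.2.
Cumulative: 7.0, 9.5, 9.5, 19.8, 34.0, 43.1, 55.2, 60.9, 63.5, 71.7.
The total first reaches 63 DD on day 9.

day 9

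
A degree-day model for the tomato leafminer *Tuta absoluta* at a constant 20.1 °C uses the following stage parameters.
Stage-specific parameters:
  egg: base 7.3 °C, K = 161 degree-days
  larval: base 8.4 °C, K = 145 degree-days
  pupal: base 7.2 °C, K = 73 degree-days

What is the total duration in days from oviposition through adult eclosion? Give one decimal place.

30.6 days

egg: 161 / (20.1 − 7.3) = 161 / 12.8 = 12.578 d.
larval: 145 / (20.1 − 8.4) = 145 / 11.7 = 12.393 d.
pupal: 73 / (20.1 − 7.2) = 73 / 12.9 = 5.659 d.
Sum = 30.630 ≈ 30.6 days.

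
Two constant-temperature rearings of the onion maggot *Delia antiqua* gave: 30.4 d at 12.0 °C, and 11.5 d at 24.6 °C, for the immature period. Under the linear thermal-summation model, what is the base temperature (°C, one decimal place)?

Equal thermal constants: D₁(T₁ − T_b) = D₂(T₂ − T_b).
30.4·(12.0 − T_b) = 11.5·(24.6 − T_b)
T_b = (30.4·12.0 − 11.5·24.6) / (30.4 − 11.5) = 81.90 / 18.9 = 4.333 °C ≈ 4.3 °C.

4.3 °C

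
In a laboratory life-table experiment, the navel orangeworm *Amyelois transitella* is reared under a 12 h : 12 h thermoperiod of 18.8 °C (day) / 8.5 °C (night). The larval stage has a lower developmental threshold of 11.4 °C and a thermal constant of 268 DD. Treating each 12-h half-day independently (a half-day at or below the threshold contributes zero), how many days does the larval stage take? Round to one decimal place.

72.4 days

Day half: max(0, 18.8 − 11.4) × 0.5 = 7.4 × 0.5 = 3.70 DD.
Night half: max(0, 8.5 − 11.4) × 0.5 = 0.0 × 0.5 = 0.00 DD.
Per 24 h: 3.70 DD/day.
Duration = 268 / 3.70 = 72.432 ≈ 72.4 days.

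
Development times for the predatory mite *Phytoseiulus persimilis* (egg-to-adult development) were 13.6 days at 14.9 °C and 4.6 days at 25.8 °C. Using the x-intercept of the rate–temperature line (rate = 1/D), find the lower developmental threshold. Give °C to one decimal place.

9.3 °C

Under the model K = D·(T − T_b), so D₁·(T₁ − T_b) = D₂·(T₂ − T_b).
13.6·(14.9 − T_b) = 4.6·(25.8 − T_b)
T_b = (13.6·14.9 − 4.6·25.8) / (13.6 − 4.6) = 83.96 / 9.0 = 9.329 °C ≈ 9.3 °C.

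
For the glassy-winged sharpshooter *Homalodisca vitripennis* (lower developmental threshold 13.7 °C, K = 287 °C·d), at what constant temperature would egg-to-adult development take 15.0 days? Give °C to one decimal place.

Required daily accumulation = 287 / 15.0 = 19.133 DD/day.
T = T_base + 19.133 = 13.7 + 19.133 = 32.833 ≈ 32.8 °C.

32.8 °C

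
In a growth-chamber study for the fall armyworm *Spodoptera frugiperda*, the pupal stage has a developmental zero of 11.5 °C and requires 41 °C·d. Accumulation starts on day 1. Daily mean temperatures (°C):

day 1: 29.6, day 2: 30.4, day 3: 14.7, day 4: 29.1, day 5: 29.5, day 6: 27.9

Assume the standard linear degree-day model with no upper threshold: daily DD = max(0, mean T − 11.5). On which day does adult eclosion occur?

day 4

Daily DD above 11.5 °C: 18.1, 18.9, 3.2, 17.6, 18.0, 16.4.
Cumulative: 18.1, 37.0, 40.2, 57.8, 75.8, 92.2.
The total first reaches 41 DD on day 4.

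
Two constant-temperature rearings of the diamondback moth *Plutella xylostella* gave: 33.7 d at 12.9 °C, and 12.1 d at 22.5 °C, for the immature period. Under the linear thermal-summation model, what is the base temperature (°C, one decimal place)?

Linear rate model ⇒ the product D·(T − T_b) is constant across temperatures.
33.7·(12.9 − T_b) = 12.1·(22.5 − T_b)
T_b = (33.7·12.9 − 12.1·22.5) / (33.7 − 12.1) = 162.48 / 21.6 = 7.522 °C ≈ 7.5 °C.

7.5 °C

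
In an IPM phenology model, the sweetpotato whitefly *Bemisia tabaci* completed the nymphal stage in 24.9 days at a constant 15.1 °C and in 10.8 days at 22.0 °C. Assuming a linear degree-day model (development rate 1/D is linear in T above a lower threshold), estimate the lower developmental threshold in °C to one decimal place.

9.8 °C

Under the model K = D·(T − T_b), so D₁·(T₁ − T_b) = D₂·(T₂ − T_b).
24.9·(15.1 − T_b) = 10.8·(22.0 − T_b)
T_b = (24.9·15.1 − 10.8·22.0) / (24.9 − 10.8) = 138.39 / 14.1 = 9.815 °C ≈ 9.8 °C.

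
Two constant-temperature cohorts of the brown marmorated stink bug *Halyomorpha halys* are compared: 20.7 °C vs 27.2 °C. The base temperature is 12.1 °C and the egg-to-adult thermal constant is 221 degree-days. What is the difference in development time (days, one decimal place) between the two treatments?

At 20.7 °C: 221 / (20.7 − 12.1) = 221 / 8.6 = 25.698 d.
At 27.2 °C: 221 / (27.2 − 12.1) = 221 / 15.1 = 14.636 d.
Difference = |25.698 − 14.636| = 11.062 ≈ 11.1 days.

11.1 days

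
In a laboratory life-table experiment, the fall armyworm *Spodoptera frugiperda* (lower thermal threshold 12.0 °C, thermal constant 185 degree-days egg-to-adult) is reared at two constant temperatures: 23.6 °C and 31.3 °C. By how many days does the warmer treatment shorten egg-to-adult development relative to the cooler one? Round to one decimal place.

At 23.6 °C: 185 / (23.6 − 12.0) = 185 / 11.6 = 15.948 d.
At 31.3 °C: 185 / (31.3 − 12.0) = 185 / 19.3 = 9.585 d.
Difference = |15.948 − 9.585| = 6.363 ≈ 6.4 days.

6.4 days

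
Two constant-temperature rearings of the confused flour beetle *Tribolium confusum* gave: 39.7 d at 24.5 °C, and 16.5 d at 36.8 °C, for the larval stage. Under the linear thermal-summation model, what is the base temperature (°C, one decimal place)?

15.8 °C

Linear rate model ⇒ the product D·(T − T_b) is constant across temperatures.
39.7·(24.5 − T_b) = 16.5·(36.8 − T_b)
T_b = (39.7·24.5 − 16.5·36.8) / (39.7 − 16.5) = 365.45 / 23.2 = 15.752 °C ≈ 15.8 °C.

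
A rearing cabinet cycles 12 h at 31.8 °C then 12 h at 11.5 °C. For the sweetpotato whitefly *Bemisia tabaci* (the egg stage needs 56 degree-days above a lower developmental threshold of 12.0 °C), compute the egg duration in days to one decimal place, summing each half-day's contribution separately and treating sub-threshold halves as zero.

Day half: max(0, 31.8 − 12.0) × 0.5 = 19.8 × 0.5 = 9.90 DD.
Night half: max(0, 11.5 − 12.0) × 0.5 = 0.0 × 0.5 = 0.00 DD.
Per 24 h: 9.90 DD/day.
Duration = 56 / 9.90 = 5.657 ≈ 5.7 days.

5.7 days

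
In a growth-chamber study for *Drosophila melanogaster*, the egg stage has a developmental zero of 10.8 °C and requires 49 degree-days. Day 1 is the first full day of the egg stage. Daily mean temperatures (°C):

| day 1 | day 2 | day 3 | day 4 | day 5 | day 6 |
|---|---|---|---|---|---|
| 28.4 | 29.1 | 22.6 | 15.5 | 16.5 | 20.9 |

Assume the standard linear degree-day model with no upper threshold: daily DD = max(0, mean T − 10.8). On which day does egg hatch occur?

Daily DD above 10.8 °C: 17.6, 18.3, 11.8, 4.7, 5.7, 10.1.
Cumulative: 17.6, 35.9, 47.7, 52.4, 58.1, 68.2.
The total first reaches 49 DD on day 4.

day 4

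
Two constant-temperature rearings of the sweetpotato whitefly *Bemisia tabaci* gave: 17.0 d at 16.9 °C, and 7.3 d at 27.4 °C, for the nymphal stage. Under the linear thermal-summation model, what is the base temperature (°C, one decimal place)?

Linear rate model ⇒ the product D·(T − T_b) is constant across temperatures.
17.0·(16.9 − T_b) = 7.3·(27.4 − T_b)
T_b = (17.0·16.9 − 7.3·27.4) / (17.0 − 7.3) = 87.28 / 9.7 = 8.998 °C ≈ 9.0 °C.

9.0 °C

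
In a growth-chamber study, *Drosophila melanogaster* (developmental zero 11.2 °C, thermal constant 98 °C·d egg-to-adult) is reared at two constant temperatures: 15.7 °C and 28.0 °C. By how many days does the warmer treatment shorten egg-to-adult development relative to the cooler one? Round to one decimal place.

15.9 days

At 15.7 °C: 98 / (15.7 − 11.2) = 98 / 4.5 = 21.778 d.
At 28.0 °C: 98 / (28.0 − 11.2) = 98 / 16.8 = 5.833 d.
Difference = |21.778 − 5.833| = 15.944 ≈ 15.9 days.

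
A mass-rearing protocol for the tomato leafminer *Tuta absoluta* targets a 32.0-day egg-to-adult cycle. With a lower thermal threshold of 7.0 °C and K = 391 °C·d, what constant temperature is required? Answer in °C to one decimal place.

Required daily accumulation = 391 / 32.0 = 12.219 DD/day.
T = T_base + 12.219 = 7.0 + 12.219 = 19.219 ≈ 19.2 °C.

19.2 °C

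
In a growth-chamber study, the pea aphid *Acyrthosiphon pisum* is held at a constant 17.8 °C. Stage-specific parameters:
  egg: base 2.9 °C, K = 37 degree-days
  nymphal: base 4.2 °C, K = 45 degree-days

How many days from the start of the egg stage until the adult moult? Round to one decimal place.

egg: 37 / (17.8 − 2.9) = 37 / 14.9 = 2.483 d.
nymphal: 45 / (17.8 − 4.2) = 45 / 13.6 = 3.309 d.
Sum = 5.792 ≈ 5.8 days.

5.8 days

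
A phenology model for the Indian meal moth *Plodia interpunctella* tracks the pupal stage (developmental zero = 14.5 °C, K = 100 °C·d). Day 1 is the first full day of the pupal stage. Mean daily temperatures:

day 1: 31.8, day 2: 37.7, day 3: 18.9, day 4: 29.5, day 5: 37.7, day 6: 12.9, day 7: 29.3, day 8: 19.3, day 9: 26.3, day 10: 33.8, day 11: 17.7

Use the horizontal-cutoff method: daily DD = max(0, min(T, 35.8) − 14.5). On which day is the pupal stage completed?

day 9

Daily DD above 14.5 °C (capped at 21.3): 17.3, 21.3, 4.4, 15.0, 21.3, 0.0, 14.8, 4.8, 11.8, 19.3, 3.2.
Cumulative: 17.3, 38.6, 43.0, 58.0, 79.3, 79.3, 94.1, 98.9, 110.7, 130.0, 133.2.
The total first reaches 100 DD on day 9.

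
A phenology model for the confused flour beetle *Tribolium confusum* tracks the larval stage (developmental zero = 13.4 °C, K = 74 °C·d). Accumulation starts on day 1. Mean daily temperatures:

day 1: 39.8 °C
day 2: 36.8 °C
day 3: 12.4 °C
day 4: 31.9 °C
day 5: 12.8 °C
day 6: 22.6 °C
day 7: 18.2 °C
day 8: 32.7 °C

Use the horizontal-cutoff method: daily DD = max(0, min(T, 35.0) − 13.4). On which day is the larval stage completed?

Daily DD above 13.4 °C (capped at 21.6): 21.6, 21.6, 0.0, 18.5, 0.0, 9.2, 4.8, 19.3.
Cumulative: 21.6, 43.2, 43.2, 61.7, 61.7, 70.9, 75.7, 95.0.
The total first reaches 74 DD on day 7.

day 7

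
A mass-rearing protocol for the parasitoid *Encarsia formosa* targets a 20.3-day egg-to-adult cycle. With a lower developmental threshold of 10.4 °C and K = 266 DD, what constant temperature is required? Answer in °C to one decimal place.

23.5 °C

Required daily accumulation = 266 / 20.3 = 13.103 DD/day.
T = T_base + 13.103 = 10.4 + 13.103 = 23.503 ≈ 23.5 °C.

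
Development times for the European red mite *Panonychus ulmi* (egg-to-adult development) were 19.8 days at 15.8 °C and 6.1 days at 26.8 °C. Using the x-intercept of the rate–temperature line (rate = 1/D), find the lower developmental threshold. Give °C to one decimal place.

10.9 °C

Equal thermal constants: D₁(T₁ − T_b) = D₂(T₂ − T_b).
19.8·(15.8 − T_b) = 6.1·(26.8 − T_b)
T_b = (19.8·15.8 − 6.1·26.8) / (19.8 − 6.1) = 149.36 / 13.7 = 10.902 °C ≈ 10.9 °C.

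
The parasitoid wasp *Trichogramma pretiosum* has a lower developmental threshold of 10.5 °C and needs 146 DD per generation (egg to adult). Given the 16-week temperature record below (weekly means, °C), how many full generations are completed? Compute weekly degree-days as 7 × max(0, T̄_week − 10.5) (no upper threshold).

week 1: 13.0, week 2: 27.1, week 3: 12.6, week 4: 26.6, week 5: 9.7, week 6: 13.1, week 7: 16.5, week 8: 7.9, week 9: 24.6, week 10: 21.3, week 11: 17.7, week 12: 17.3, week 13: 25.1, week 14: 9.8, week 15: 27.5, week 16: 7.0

5 generations

Weekly DD (7 × max(0, T̄ − 10.5)): 17.5, 116.2, 14.7, 112.7, 0.0, 18.2, 42.0, 0.0, 98.7, 75.6, 50.4, 47.6, 102.2, 0.0, 119.0, 0.0.
Season total = 814.8 DD.
Complete generations = ⌊814.8 / 146⌋ = 5.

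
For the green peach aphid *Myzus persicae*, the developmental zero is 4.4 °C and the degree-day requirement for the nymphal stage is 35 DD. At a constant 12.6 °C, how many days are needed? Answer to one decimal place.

Daily accumulation = 12.6 − 4.4 = 8.2 DD/day.
Duration = 35 / 8.2 = 4.268 ≈ 4.3 days.

4.3 days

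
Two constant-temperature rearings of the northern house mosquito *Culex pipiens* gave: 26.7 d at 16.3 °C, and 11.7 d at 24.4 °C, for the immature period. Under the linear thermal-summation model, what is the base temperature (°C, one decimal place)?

10.0 °C

Linear rate model ⇒ the product D·(T − T_b) is constant across temperatures.
26.7·(16.3 − T_b) = 11.7·(24.4 − T_b)
T_b = (26.7·16.3 − 11.7·24.4) / (26.7 − 11.7) = 149.73 / 15.0 = 9.982 °C ≈ 10.0 °C.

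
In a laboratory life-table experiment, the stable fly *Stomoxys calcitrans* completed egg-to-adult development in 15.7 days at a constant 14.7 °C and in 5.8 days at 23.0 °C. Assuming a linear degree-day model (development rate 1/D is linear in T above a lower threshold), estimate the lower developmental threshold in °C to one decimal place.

Linear rate model ⇒ the product D·(T − T_b) is constant across temperatures.
15.7·(14.7 − T_b) = 5.8·(23.0 − T_b)
T_b = (15.7·14.7 − 5.8·23.0) / (15.7 − 5.8) = 97.39 / 9.9 = 9.837 °C ≈ 9.8 °C.

9.8 °C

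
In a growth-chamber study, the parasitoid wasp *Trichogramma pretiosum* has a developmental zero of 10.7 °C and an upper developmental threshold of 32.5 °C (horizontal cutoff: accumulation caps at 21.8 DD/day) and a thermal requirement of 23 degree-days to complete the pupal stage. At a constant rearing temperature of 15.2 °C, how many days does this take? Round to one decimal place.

5.1 days

Daily accumulation = 15.2 − 10.7 = 4.5 DD/day.
Duration = 23 / 4.5 = 5.111 ≈ 5.1 days.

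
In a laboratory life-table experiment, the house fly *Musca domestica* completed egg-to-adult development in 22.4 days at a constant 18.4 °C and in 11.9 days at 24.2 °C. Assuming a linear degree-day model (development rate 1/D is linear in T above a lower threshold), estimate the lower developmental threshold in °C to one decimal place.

11.8 °C

Under the model K = D·(T − T_b), so D₁·(T₁ − T_b) = D₂·(T₂ − T_b).
22.4·(18.4 − T_b) = 11.9·(24.2 − T_b)
T_b = (22.4·18.4 − 11.9·24.2) / (22.4 − 11.9) = 124.18 / 10.5 = 11.827 °C ≈ 11.8 °C.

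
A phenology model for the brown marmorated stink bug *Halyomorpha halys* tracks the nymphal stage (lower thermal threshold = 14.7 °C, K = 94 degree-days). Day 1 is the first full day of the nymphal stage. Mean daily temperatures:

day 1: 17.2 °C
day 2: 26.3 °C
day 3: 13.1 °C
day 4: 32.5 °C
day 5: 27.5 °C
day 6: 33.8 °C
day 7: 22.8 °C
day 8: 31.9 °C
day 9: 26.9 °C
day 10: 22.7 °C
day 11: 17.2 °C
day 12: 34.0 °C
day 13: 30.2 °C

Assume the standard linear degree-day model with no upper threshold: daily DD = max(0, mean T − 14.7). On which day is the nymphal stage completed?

Daily DD above 14.7 °C: 2.5, 11.6, 0.0, 17.8, 12.8, 19.1, 8.1, 17.2, 12.2, 8.0, 2.5, 19.3, 15.5.
Cumulative: 2.5, 14.1, 14.1, 31.9, 44.7, 63.8, 71.9, 89.1, 101.3, 109.3, 111.8, 131.1, 146.6.
The total first reaches 94 DD on day 9.

day 9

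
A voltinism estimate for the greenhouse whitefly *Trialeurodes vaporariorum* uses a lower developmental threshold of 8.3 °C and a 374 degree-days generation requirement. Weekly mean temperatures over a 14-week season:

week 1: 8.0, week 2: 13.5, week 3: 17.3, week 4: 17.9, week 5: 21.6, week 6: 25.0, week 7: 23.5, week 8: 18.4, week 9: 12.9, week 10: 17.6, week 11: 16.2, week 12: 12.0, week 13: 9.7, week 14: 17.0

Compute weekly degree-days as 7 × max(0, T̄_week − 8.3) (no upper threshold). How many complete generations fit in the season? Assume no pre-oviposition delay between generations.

2 generations

Weekly DD (7 × max(0, T̄ − 8.3)): 0.0, 36.4, 63.0, 67.2, 93.1, 116.9, 106.4, 70.7, 32.2, 65.1, 55.3, 25.9, 9.8, 60.9.
Season total = 802.9 DD.
Complete generations = ⌊802.9 / 374⌋ = 2.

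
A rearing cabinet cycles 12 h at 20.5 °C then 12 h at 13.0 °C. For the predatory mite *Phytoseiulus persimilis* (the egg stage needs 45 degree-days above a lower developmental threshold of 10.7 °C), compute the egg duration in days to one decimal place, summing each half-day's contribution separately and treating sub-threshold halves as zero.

7.4 days

Day half: max(0, 20.5 − 10.7) × 0.5 = 9.8 × 0.5 = 4.90 DD.
Night half: max(0, 13.0 − 10.7) × 0.5 = 2.3 × 0.5 = 1.15 DD.
Per 24 h: 6.05 DD/day.
Duration = 45 / 6.05 = 7.438 ≈ 7.4 days.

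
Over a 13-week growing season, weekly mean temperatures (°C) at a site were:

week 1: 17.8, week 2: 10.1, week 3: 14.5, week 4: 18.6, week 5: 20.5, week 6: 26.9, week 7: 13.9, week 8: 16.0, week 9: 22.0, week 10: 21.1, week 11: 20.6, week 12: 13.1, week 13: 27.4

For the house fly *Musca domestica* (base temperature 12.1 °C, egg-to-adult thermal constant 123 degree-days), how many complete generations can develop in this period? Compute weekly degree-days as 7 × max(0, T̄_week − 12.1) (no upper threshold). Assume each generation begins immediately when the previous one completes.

4 generations

Weekly DD (7 × max(0, T̄ − 12.1)): 39.9, 0.0, 16.8, 45.5, 58.8, 103.6, 12.6, 27.3, 69.3, 63.0, 59.5, 7.0, 107.1.
Season total = 610.4 DD.
Complete generations = ⌊610.4 / 123⌋ = 4.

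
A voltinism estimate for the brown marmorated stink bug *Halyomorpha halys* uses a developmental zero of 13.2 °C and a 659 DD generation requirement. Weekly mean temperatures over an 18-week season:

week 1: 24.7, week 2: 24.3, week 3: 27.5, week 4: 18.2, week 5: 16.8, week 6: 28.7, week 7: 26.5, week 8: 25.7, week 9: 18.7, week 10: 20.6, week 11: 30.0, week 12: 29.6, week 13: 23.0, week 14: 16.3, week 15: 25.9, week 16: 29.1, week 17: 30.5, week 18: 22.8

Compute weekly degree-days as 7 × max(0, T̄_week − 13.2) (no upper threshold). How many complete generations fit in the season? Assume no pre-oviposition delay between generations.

2 generations

Weekly DD (7 × max(0, T̄ − 13.2)): 80.5, 77.7, 100.1, 35.0, 25.2, 108.5, 93.1, 87.5, 38.5, 51.8, 117.6, 114.8, 68.6, 21.7, 88.9, 111.3, 121.1, 67.2.
Season total = 1409.1 DD.
Complete generations = ⌊1409.1 / 659⌋ = 2.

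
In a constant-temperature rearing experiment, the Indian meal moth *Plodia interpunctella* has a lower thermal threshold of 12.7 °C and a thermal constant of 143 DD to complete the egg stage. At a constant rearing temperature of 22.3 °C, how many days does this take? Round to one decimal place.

Daily accumulation = 22.3 − 12.7 = 9.6 DD/day.
Duration = 143 / 9.6 = 14.896 ≈ 14.9 days.

14.9 days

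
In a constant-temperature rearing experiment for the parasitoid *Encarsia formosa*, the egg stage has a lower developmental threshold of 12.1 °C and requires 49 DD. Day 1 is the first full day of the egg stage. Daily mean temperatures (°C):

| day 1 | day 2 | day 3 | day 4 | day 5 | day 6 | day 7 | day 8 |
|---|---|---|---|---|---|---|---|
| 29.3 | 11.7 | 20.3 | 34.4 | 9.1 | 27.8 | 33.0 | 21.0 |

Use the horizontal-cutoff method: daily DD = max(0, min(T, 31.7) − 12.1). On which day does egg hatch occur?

Daily DD above 12.1 °C (capped at 19.6): 17.2, 0.0, 8.2, 19.6, 0.0, 15.7, 19.6, 8.9.
Cumulative: 17.2, 17.2, 25.4, 45.0, 45.0, 60.7, 80.3, 89.2.
The total first reaches 49 DD on day 6.

day 6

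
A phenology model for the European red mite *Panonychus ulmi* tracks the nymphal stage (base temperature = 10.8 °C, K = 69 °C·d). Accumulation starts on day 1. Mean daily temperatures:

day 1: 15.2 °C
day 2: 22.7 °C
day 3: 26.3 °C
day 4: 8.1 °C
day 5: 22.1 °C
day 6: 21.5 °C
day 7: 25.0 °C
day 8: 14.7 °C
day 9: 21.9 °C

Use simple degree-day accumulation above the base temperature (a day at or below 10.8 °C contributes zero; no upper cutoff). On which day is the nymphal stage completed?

day 8

Daily DD above 10.8 °C: 4.4, 11.9, 15.5, 0.0, 11.3, 10.7, 14.2, 3.9, 11.1.
Cumulative: 4.4, 16.3, 31.8, 31.8, 43.1, 53.8, 68.0, 71.9, 83.0.
The total first reaches 69 DD on day 8.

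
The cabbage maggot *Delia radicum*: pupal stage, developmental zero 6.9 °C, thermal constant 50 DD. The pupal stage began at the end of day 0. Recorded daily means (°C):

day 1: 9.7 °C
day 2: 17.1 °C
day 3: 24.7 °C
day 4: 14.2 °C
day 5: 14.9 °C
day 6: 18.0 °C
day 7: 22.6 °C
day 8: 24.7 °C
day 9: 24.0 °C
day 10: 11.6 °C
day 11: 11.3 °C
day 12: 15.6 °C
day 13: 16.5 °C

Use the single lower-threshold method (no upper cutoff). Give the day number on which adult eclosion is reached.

day 6

Daily DD above 6.9 °C: 2.8, 10.2, 17.8, 7.3, 8.0, 11.1, 15.7, 17.8, 17.1, 4.7, 4.4, 8.7, 9.6.
Cumulative: 2.8, 13.0, 30.8, 38.1, 46.1, 57.2, 72.9, 90.7, 107.8, 112.5, 116.9, 125.6, 135.2.
The total first reaches 50 DD on day 6.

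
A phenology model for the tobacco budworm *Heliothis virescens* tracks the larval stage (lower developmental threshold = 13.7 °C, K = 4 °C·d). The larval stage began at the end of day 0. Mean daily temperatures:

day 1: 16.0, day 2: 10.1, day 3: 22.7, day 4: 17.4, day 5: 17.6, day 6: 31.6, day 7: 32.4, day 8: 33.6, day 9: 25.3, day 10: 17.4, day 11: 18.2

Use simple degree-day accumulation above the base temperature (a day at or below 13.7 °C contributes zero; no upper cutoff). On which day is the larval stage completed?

day 3

Daily DD above 13.7 °C: 2.3, 0.0, 9.0, 3.7, 3.9, 17.9, 18.7, 19.9, 11.6, 3.7, 4.5.
Cumulative: 2.3, 2.3, 11.3, 15.0, 18.9, 36.8, 55.5, 75.4, 87.0, 90.7, 95.2.
The total first reaches 4 DD on day 3.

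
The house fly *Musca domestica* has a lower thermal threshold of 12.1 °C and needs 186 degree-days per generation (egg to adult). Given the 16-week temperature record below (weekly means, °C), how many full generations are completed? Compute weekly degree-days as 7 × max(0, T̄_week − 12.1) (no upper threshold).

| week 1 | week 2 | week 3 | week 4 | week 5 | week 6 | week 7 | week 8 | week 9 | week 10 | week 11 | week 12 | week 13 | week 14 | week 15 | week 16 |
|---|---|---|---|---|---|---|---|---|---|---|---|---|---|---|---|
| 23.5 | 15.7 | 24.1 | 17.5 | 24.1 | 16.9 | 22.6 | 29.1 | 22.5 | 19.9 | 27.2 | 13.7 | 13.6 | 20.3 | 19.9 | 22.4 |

Weekly DD (7 × max(0, T̄ − 12.1)): 79.8, 25.2, 84.0, 37.8, 84.0, 33.6, 73.5, 119.0, 72.8, 54.6, 105.7, 11.2, 10.5, 57.4, 54.6, 72.1.
Season total = 975.8 DD.
Complete generations = ⌊975.8 / 186⌋ = 5.

5 generations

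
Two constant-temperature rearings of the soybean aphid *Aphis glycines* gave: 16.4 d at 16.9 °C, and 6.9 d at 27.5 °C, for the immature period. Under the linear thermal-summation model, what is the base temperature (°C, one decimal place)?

9.2 °C

Linear rate model ⇒ the product D·(T − T_b) is constant across temperatures.
16.4·(16.9 − T_b) = 6.9·(27.5 − T_b)
T_b = (16.4·16.9 − 6.9·27.5) / (16.4 − 6.9) = 87.41 / 9.5 = 9.201 °C ≈ 9.2 °C.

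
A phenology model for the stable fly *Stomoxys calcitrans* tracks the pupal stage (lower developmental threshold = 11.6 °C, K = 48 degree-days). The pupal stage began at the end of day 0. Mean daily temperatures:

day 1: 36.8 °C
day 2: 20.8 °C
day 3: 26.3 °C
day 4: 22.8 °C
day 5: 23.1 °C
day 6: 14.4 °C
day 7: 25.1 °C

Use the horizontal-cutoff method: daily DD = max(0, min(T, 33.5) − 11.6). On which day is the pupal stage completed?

Daily DD above 11.6 °C (capped at 21.9): 21.9, 9.2, 14.7, 11.2, 11.5, 2.8, 13.5.
Cumulative: 21.9, 31.1, 45.8, 57.0, 68.5, 71.3, 84.8.
The total first reaches 48 DD on day 4.

day 4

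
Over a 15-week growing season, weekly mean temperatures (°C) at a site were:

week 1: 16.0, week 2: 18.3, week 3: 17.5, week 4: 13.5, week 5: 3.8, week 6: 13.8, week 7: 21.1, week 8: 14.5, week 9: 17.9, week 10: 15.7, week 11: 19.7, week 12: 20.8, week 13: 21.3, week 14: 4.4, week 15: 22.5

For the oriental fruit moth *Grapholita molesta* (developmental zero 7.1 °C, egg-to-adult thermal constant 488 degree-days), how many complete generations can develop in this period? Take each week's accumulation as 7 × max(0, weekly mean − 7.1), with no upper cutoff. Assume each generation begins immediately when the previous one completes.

Weekly DD (7 × max(0, T̄ − 7.1)): 62.3, 78.4, 72.8, 44.8, 0.0, 46.9, 98.0, 51.8, 75.6, 60.2, 88.2, 95.9, 99.4, 0.0, 107.8.
Season total = 982.1 DD.
Complete generations = ⌊982.1 / 488⌋ = 2.

2 generations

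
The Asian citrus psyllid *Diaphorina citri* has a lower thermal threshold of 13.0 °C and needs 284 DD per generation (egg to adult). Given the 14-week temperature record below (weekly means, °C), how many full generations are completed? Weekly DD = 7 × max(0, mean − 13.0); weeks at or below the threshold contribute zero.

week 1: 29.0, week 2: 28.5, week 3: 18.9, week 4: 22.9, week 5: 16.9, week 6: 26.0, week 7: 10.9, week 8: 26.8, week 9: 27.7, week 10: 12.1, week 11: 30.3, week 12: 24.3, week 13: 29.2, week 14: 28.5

Weekly DD (7 × max(0, T̄ − 13.0)): 112.0, 108.5, 41.3, 69.3, 27.3, 91.0, 0.0, 96.6, 102.9, 0.0, 121.1, 79.1, 113.4, 108.5.
Season total = 1071.0 DD.
Complete generations = ⌊1071.0 / 284⌋ = 3.

3 generations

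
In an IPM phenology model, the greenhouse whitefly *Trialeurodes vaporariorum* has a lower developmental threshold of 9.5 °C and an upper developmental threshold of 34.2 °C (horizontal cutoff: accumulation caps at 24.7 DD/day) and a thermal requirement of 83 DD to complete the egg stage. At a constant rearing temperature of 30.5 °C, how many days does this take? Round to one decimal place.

Daily accumulation = 30.5 − 9.5 = 21.0 DD/day.
Duration = 83 / 21.0 = 3.952 ≈ 4.0 days.

4.0 days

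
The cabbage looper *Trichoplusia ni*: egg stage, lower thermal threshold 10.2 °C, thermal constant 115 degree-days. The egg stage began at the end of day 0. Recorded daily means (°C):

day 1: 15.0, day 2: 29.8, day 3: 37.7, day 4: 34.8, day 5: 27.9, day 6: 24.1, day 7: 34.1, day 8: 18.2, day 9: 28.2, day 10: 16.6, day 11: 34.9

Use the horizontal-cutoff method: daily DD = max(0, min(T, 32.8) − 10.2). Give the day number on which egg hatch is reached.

day 7

Daily DD above 10.2 °C (capped at 22.6): 4.8, 19.6, 22.6, 22.6, 17.7, 13.9, 22.6, 8.0, 18.0, 6.4, 22.6.
Cumulative: 4.8, 24.4, 47.0, 69.6, 87.3, 101.2, 123.8, 131.8, 149.8, 156.2, 178.8.
The total first reaches 115 DD on day 7.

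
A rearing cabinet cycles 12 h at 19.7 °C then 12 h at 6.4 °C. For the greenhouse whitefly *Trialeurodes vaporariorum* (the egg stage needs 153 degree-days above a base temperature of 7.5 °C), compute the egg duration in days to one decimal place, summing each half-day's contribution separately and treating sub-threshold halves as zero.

25.1 days

Day half: max(0, 19.7 − 7.5) × 0.5 = 12.2 × 0.5 = 6.10 DD.
Night half: max(0, 6.4 − 7.5) × 0.5 = 0.0 × 0.5 = 0.00 DD.
Per 24 h: 6.10 DD/day.
Duration = 153 / 6.10 = 25.082 ≈ 25.1 days.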